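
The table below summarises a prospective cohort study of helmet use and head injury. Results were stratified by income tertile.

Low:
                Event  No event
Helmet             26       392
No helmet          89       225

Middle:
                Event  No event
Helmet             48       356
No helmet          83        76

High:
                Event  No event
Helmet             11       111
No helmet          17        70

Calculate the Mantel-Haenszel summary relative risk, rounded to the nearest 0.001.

RR_MH = Σ(aᵢ·n₀ᵢ/nᵢ) / Σ(cᵢ·n₁ᵢ/nᵢ), with n₁ᵢ = aᵢ+bᵢ (exposed), n₀ᵢ = cᵢ+dᵢ (unexposed), nᵢ = n₁ᵢ+n₀ᵢ.
Stratum 1 (Low): n₁ = 418, n₀ = 314, n = 732; a·n₀/n = 26·314/732 = 11.1530; c·n₁/n = 89·418/732 = 50.8224
Stratum 2 (Middle): n₁ = 404, n₀ = 159, n = 563; a·n₀/n = 48·159/563 = 13.5560; c·n₁/n = 83·404/563 = 59.5595
Stratum 3 (High): n₁ = 122, n₀ = 87, n = 209; a·n₀/n = 11·87/209 = 4.5789; c·n₁/n = 17·122/209 = 9.9234
RR_MH = (11.1530 + 13.5560 + 4.5789) / (50.8224 + 59.5595 + 9.9234) = 29.2879 / 120.3054 = 0.24345

0.243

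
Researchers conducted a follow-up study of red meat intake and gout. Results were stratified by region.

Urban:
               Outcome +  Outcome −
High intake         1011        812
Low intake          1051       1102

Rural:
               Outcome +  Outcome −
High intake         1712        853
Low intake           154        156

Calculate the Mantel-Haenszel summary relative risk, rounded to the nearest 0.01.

1.18

RR_MH = Σ(aᵢ·n₀ᵢ/nᵢ) / Σ(cᵢ·n₁ᵢ/nᵢ), with n₁ᵢ = aᵢ+bᵢ (exposed), n₀ᵢ = cᵢ+dᵢ (unexposed), nᵢ = n₁ᵢ+n₀ᵢ.
Stratum 1 (Urban): n₁ = 1823, n₀ = 2153, n = 3976; a·n₀/n = 1011·2153/3976 = 547.4555; c·n₁/n = 1051·1823/3976 = 481.8846
Stratum 2 (Rural): n₁ = 2565, n₀ = 310, n = 2875; a·n₀/n = 1712·310/2875 = 184.5983; c·n₁/n = 154·2565/2875 = 137.3948
RR_MH = (547.4555 + 184.5983) / (481.8846 + 137.3948) = 732.0537 / 619.2793 = 1.18211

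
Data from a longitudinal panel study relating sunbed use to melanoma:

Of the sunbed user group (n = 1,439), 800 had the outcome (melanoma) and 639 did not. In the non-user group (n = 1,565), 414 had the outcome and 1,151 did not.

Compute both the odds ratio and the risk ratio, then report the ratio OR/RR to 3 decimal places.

From the description: a = 800, b = 639, c = 414, d = 1151.
OR = (800·1151)/(639·414) = 920800/264546 = 3.48068
Risk in exposed = 800/1439 = 0.55594; risk in unexposed = 414/1565 = 0.26454; RR = 2.10157
OR/RR = 3.48068 / 2.10157 = 1.65623
The outcome is not rare, so the OR lies further from 1 than the RR.

1.656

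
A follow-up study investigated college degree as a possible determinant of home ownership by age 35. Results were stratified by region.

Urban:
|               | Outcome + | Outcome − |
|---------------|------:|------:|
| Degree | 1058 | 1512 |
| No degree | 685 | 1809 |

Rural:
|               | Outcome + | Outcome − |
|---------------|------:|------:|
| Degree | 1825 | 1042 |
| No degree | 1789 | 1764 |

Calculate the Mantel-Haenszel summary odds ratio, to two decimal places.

1.78

OR_MH = Σ(aᵢdᵢ/nᵢ) / Σ(bᵢcᵢ/nᵢ), where nᵢ is the stratum total.
Stratum 1 (Urban): n = 5064; a·d/n = 1058·1809/5064 = 377.9467; b·c/n = 1512·685/5064 = 204.5261
Stratum 2 (Rural): n = 6420; a·d/n = 1825·1764/6420 = 501.4486; b·c/n = 1042·1789/6420 = 290.3642
OR_MH = (377.9467 + 501.4486) / (204.5261 + 290.3642) = 879.3953 / 494.8902 = 1.77695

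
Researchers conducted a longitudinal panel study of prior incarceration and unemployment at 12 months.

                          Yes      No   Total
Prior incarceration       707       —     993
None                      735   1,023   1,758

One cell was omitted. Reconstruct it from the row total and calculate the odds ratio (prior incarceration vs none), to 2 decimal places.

The missing cell is in the exposed row: 993 − 707 = 286.
So a = 707, b = 286, c = 735, d = 1023.
OR = (a·d)/(b·c) = (707 × 1023) / (286 × 735) = 723261 / 210210 = 3.44066

3.44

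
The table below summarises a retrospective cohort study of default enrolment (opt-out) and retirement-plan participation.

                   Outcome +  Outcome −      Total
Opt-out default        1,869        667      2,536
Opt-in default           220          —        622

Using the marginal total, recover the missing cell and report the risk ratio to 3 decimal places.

The missing cell is in the unexposed row: 622 − 220 = 402.
So a = 1869, b = 667, c = 220, d = 402.
RR = [a/(a+b)] / [c/(c+d)] = (1869/2536) / (220/622) = 0.73699/0.35370 = 2.08366

2.084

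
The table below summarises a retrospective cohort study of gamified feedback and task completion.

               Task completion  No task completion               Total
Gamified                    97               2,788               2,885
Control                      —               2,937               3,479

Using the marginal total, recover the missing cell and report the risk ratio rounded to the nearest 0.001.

The missing cell is in the unexposed row: 3479 − 2937 = 542.
So a = 97, b = 2788, c = 542, d = 2937.
RR = [a/(a+b)] / [c/(c+d)] = (97/2885) / (542/3479) = 0.03362/0.15579 = 0.21581

0.216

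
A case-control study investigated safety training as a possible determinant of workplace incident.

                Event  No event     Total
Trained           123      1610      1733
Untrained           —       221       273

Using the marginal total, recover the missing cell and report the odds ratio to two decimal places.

0.32

The missing cell is in the unexposed row: 273 − 221 = 52.
So a = 123, b = 1610, c = 52, d = 221.
OR = (a·d)/(b·c) = (123 × 221) / (1610 × 52) = 27183 / 83720 = 0.32469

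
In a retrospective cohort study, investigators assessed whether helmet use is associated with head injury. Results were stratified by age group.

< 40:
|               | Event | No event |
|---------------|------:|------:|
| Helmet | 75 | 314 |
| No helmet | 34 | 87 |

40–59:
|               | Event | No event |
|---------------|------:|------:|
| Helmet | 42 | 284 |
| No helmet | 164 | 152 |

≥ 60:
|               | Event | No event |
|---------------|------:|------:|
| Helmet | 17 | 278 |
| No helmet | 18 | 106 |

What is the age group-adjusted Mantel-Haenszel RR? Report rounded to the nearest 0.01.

0.36

RR_MH = Σ(aᵢ·n₀ᵢ/nᵢ) / Σ(cᵢ·n₁ᵢ/nᵢ), with n₁ᵢ = aᵢ+bᵢ (exposed), n₀ᵢ = cᵢ+dᵢ (unexposed), nᵢ = n₁ᵢ+n₀ᵢ.
Stratum 1 (< 40): n₁ = 389, n₀ = 121, n = 510; a·n₀/n = 75·121/510 = 17.7941; c·n₁/n = 34·389/510 = 25.9333
Stratum 2 (40–59): n₁ = 326, n₀ = 316, n = 642; a·n₀/n = 42·316/642 = 20.6729; c·n₁/n = 164·326/642 = 83.2773
Stratum 3 (≥ 60): n₁ = 295, n₀ = 124, n = 419; a·n₀/n = 17·124/419 = 5.0310; c·n₁/n = 18·295/419 = 12.6730
RR_MH = (17.7941 + 20.6729 + 5.0310) / (25.9333 + 83.2773 + 12.6730) = 43.4980 / 121.8836 = 0.35688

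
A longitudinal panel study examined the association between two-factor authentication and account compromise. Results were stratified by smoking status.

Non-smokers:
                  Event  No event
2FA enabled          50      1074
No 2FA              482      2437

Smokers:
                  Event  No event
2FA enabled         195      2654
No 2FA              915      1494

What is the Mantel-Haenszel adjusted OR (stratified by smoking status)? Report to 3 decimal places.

0.145

OR_MH = Σ(aᵢdᵢ/nᵢ) / Σ(bᵢcᵢ/nᵢ), where nᵢ is the stratum total.
Stratum 1 (Non-smokers): n = 4043; a·d/n = 50·2437/4043 = 30.1385; b·c/n = 1074·482/4043 = 128.0406
Stratum 2 (Smokers): n = 5258; a·d/n = 195·1494/5258 = 55.4070; b·c/n = 2654·915/5258 = 461.8505
OR_MH = (30.1385 + 55.4070) / (128.0406 + 461.8505) = 85.5455 / 589.8911 = 0.14502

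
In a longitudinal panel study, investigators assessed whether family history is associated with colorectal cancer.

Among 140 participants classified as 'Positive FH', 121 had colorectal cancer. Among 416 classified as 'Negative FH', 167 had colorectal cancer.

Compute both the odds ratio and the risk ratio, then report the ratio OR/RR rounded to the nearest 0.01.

4.41

From the description: a = 121, b = 19, c = 167, d = 249.
OR = (121·249)/(19·167) = 30129/3173 = 9.49543
Risk in exposed = 121/140 = 0.86429; risk in unexposed = 167/416 = 0.40144; RR = 2.15295
OR/RR = 9.49543 / 2.15295 = 4.41043
The outcome is not rare, so the OR lies further from 1 than the RR.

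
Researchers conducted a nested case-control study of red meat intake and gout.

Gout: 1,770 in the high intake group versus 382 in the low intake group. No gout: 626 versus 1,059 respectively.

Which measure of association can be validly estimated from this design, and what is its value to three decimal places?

7.838

From the description: a = 1770, b = 626, c = 382, d = 1059.
This is a nested case-control study: participants were sampled on outcome status, so risks in the source population cannot be estimated directly — relative risk is not valid here. The odds ratio is the appropriate measure.
OR = (a·d)/(b·c) = (1770 × 1059) / (626 × 382) = 1874430 / 239132 = 7.83847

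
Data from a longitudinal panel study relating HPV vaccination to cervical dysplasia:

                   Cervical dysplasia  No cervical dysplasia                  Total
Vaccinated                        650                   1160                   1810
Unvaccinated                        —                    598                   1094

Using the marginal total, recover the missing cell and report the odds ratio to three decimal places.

The missing cell is in the unexposed row: 1094 − 598 = 496.
So a = 650, b = 1160, c = 496, d = 598.
OR = (a·d)/(b·c) = (650 × 598) / (1160 × 496) = 388700 / 575360 = 0.67558

0.676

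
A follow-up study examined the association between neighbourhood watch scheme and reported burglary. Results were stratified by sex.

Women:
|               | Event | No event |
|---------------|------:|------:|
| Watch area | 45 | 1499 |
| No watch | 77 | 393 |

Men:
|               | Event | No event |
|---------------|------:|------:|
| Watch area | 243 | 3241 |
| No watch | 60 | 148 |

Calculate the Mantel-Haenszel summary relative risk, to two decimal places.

RR_MH = Σ(aᵢ·n₀ᵢ/nᵢ) / Σ(cᵢ·n₁ᵢ/nᵢ), with n₁ᵢ = aᵢ+bᵢ (exposed), n₀ᵢ = cᵢ+dᵢ (unexposed), nᵢ = n₁ᵢ+n₀ᵢ.
Stratum 1 (Women): n₁ = 1544, n₀ = 470, n = 2014; a·n₀/n = 45·470/2014 = 10.5015; c·n₁/n = 77·1544/2014 = 59.0308
Stratum 2 (Men): n₁ = 3484, n₀ = 208, n = 3692; a·n₀/n = 243·208/3692 = 13.6901; c·n₁/n = 60·3484/3692 = 56.6197
RR_MH = (10.5015 + 13.6901) / (59.0308 + 56.6197) = 24.1916 / 115.6505 = 0.20918

0.21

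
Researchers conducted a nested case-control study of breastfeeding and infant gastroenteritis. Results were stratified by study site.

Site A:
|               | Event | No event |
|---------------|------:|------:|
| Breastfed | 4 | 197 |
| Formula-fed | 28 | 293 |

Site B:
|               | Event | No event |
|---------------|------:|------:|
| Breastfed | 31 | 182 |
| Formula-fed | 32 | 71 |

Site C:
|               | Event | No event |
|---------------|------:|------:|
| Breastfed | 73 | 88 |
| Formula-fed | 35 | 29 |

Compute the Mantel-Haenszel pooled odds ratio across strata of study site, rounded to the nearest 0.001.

OR_MH = Σ(aᵢdᵢ/nᵢ) / Σ(bᵢcᵢ/nᵢ), where nᵢ is the stratum total.
Stratum 1 (Site A): n = 522; a·d/n = 4·293/522 = 2.2452; b·c/n = 197·28/522 = 10.5670
Stratum 2 (Site B): n = 316; a·d/n = 31·71/316 = 6.9652; b·c/n = 182·32/316 = 18.4304
Stratum 3 (Site C): n = 225; a·d/n = 73·29/225 = 9.4089; b·c/n = 88·35/225 = 13.6889
OR_MH = (2.2452 + 6.9652 + 9.4089) / (10.5670 + 18.4304 + 13.6889) = 18.6193 / 42.6863 = 0.43619

0.436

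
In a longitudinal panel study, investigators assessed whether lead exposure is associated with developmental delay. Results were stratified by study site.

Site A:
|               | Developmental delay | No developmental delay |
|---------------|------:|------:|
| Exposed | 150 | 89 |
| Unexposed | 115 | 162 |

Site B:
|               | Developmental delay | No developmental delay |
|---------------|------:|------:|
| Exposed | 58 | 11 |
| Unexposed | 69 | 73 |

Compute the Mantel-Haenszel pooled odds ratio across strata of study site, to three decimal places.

OR_MH = Σ(aᵢdᵢ/nᵢ) / Σ(bᵢcᵢ/nᵢ), where nᵢ is the stratum total.
Stratum 1 (Site A): n = 516; a·d/n = 150·162/516 = 47.0930; b·c/n = 89·115/516 = 19.8353
Stratum 2 (Site B): n = 211; a·d/n = 58·73/211 = 20.0664; b·c/n = 11·69/211 = 3.5972
OR_MH = (47.0930 + 20.0664) / (19.8353 + 3.5972) = 67.1594 / 23.4324 = 2.86609

2.866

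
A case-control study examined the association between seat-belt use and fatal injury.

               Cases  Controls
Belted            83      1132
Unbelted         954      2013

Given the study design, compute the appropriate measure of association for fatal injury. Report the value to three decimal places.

0.155

Cells: a = 83, b = 1132, c = 954, d = 2013.
This is a case-control study: participants were sampled on outcome status, so risks in the source population cannot be estimated directly — relative risk is not valid here. The odds ratio is the appropriate measure.
OR = (a·d)/(b·c) = (83 × 2013) / (1132 × 954) = 167079 / 1079928 = 0.15471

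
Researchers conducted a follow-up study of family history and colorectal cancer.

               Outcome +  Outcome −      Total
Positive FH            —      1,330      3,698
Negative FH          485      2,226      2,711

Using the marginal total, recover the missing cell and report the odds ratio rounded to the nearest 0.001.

8.172

The missing cell is in the exposed row: 3698 − 1330 = 2368.
So a = 2368, b = 1330, c = 485, d = 2226.
OR = (a·d)/(b·c) = (2368 × 2226) / (1330 × 485) = 5271168 / 645050 = 8.17172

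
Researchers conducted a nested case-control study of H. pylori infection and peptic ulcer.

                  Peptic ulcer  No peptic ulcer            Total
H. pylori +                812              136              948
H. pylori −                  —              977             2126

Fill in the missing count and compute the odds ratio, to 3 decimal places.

The missing cell is in the unexposed row: 2126 − 977 = 1149.
So a = 812, b = 136, c = 1149, d = 977.
OR = (a·d)/(b·c) = (812 × 977) / (136 × 1149) = 793324 / 156264 = 5.07682

5.077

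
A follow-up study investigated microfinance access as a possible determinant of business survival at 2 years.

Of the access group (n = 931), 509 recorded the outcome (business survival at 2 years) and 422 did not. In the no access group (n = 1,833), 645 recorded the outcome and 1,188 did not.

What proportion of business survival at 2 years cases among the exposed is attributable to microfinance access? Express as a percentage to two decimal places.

From the description: a = 509, b = 422, c = 645, d = 1188.
Risk in exposed = 509/931 = 0.54672; risk in unexposed = 645/1833 = 0.35188.
RR = 0.54672/0.35188 = 1.55371
AR% = (RR − 1)/RR × 100 = (1.55371 − 1)/1.55371 × 100 = 35.6381%

35.64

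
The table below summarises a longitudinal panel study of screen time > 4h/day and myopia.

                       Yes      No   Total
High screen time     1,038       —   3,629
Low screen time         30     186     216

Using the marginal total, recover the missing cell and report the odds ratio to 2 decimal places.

2.48

The missing cell is in the exposed row: 3629 − 1038 = 2591.
So a = 1038, b = 2591, c = 30, d = 186.
OR = (a·d)/(b·c) = (1038 × 186) / (2591 × 30) = 193068 / 77730 = 2.48383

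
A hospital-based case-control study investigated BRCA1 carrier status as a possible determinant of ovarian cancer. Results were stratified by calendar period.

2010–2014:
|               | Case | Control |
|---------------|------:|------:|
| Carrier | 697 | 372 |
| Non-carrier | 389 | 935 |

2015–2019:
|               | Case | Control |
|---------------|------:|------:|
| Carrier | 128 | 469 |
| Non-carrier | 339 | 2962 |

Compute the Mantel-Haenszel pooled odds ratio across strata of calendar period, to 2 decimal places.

OR_MH = Σ(aᵢdᵢ/nᵢ) / Σ(bᵢcᵢ/nᵢ), where nᵢ is the stratum total.
Stratum 1 (2010–2014): n = 2393; a·d/n = 697·935/2393 = 272.3339; b·c/n = 372·389/2393 = 60.4714
Stratum 2 (2015–2019): n = 3898; a·d/n = 128·2962/3898 = 97.2642; b·c/n = 469·339/3898 = 40.7878
OR_MH = (272.3339 + 97.2642) / (60.4714 + 40.7878) = 369.5981 / 101.2592 = 3.65002

3.65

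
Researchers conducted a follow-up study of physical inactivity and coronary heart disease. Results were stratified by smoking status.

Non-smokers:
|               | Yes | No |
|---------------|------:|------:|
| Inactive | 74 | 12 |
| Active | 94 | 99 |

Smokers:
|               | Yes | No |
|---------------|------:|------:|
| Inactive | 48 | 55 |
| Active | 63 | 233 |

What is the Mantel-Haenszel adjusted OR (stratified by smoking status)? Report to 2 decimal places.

4.27

OR_MH = Σ(aᵢdᵢ/nᵢ) / Σ(bᵢcᵢ/nᵢ), where nᵢ is the stratum total.
Stratum 1 (Non-smokers): n = 279; a·d/n = 74·99/279 = 26.2581; b·c/n = 12·94/279 = 4.0430
Stratum 2 (Smokers): n = 399; a·d/n = 48·233/399 = 28.0301; b·c/n = 55·63/399 = 8.6842
OR_MH = (26.2581 + 28.0301) / (4.0430 + 8.6842) = 54.2881 / 12.7272 = 4.26551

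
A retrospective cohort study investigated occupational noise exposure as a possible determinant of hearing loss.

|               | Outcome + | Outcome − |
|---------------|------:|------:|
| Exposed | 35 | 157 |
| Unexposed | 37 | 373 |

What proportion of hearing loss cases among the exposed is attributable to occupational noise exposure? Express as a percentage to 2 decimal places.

Cells: a = 35, b = 157, c = 37, d = 373.
Risk in exposed = 35/192 = 0.18229; risk in unexposed = 37/410 = 0.09024.
RR = 0.18229/0.09024 = 2.01999
AR% = (RR − 1)/RR × 100 = (2.01999 − 1)/2.01999 × 100 = 50.4948%

50.49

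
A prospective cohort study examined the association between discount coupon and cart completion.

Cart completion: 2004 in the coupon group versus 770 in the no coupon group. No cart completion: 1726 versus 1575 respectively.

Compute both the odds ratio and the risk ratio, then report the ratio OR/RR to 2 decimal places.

From the description: a = 2004, b = 1726, c = 770, d = 1575.
OR = (2004·1575)/(1726·770) = 3156300/1329020 = 2.37491
Risk in exposed = 2004/3730 = 0.53727; risk in unexposed = 770/2345 = 0.32836; RR = 1.63622
OR/RR = 2.37491 / 1.63622 = 1.45146
The outcome is not rare, so the OR lies further from 1 than the RR.

1.45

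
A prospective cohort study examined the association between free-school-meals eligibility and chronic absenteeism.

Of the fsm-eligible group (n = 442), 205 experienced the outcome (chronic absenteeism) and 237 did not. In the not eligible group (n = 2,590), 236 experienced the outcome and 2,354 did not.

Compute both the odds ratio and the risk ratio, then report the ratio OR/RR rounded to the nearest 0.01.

1.70

From the description: a = 205, b = 237, c = 236, d = 2354.
OR = (205·2354)/(237·236) = 482570/55932 = 8.62780
Risk in exposed = 205/442 = 0.46380; risk in unexposed = 236/2590 = 0.09112; RR = 5.09002
OR/RR = 8.62780 / 5.09002 = 1.69504
The outcome is not rare, so the OR lies further from 1 than the RR.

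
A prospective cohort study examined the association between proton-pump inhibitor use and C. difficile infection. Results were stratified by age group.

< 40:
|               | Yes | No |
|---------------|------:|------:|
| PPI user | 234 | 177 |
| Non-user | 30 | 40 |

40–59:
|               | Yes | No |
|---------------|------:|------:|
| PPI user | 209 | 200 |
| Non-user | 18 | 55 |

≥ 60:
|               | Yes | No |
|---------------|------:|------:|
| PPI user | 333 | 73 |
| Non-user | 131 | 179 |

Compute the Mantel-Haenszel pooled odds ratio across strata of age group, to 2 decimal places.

OR_MH = Σ(aᵢdᵢ/nᵢ) / Σ(bᵢcᵢ/nᵢ), where nᵢ is the stratum total.
Stratum 1 (< 40): n = 481; a·d/n = 234·40/481 = 19.4595; b·c/n = 177·30/481 = 11.0395
Stratum 2 (40–59): n = 482; a·d/n = 209·55/482 = 23.8485; b·c/n = 200·18/482 = 7.4689
Stratum 3 (≥ 60): n = 716; a·d/n = 333·179/716 = 83.2500; b·c/n = 73·131/716 = 13.3561
OR_MH = (19.4595 + 23.8485 + 83.2500) / (11.0395 + 7.4689 + 13.3561) = 126.5580 / 31.8645 = 3.97175

3.97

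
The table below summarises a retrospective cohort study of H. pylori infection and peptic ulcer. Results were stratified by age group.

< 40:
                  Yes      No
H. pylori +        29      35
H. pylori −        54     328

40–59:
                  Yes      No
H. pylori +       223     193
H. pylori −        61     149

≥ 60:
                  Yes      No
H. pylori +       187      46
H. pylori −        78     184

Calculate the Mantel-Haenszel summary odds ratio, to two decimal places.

OR_MH = Σ(aᵢdᵢ/nᵢ) / Σ(bᵢcᵢ/nᵢ), where nᵢ is the stratum total.
Stratum 1 (< 40): n = 446; a·d/n = 29·328/446 = 21.3274; b·c/n = 35·54/446 = 4.2377
Stratum 2 (40–59): n = 626; a·d/n = 223·149/626 = 53.0783; b·c/n = 193·61/626 = 18.8067
Stratum 3 (≥ 60): n = 495; a·d/n = 187·184/495 = 69.5111; b·c/n = 46·78/495 = 7.2485
OR_MH = (21.3274 + 53.0783 + 69.5111) / (4.2377 + 18.8067 + 7.2485) = 143.9167 / 30.2929 = 4.75085

4.75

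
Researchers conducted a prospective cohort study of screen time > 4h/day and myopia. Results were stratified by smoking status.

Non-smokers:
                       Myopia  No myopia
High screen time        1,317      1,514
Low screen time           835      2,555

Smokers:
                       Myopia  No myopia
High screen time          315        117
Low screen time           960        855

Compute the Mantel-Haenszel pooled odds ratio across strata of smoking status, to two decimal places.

OR_MH = Σ(aᵢdᵢ/nᵢ) / Σ(bᵢcᵢ/nᵢ), where nᵢ is the stratum total.
Stratum 1 (Non-smokers): n = 6221; a·d/n = 1317·2555/6221 = 540.8994; b·c/n = 1514·835/6221 = 203.2133
Stratum 2 (Smokers): n = 2247; a·d/n = 315·855/2247 = 119.8598; b·c/n = 117·960/2247 = 49.9866
OR_MH = (540.8994 + 119.8598) / (203.2133 + 49.9866) = 660.7592 / 253.2000 = 2.60963

2.61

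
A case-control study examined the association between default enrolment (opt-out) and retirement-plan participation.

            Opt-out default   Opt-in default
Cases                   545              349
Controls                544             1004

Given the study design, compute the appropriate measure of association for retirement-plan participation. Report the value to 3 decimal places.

Reading the table with exposure as columns: a = 545 (Opt-out default, case), b = 544 (Opt-out default, non-case), c = 349 (Opt-in default, case), d = 1004.
This is a case-control study: participants were sampled on outcome status, so risks in the source population cannot be estimated directly — relative risk is not valid here. The odds ratio is the appropriate measure.
OR = (a·d)/(b·c) = (545 × 1004) / (544 × 349) = 547180 / 189856 = 2.88208

2.882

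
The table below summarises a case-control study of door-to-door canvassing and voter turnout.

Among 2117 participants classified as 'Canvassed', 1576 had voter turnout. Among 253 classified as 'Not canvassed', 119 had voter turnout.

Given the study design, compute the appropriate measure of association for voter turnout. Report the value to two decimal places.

From the description: a = 1576, b = 541, c = 119, d = 134.
This is a case-control study: participants were sampled on outcome status, so risks in the source population cannot be estimated directly — relative risk is not valid here. The odds ratio is the appropriate measure.
OR = (a·d)/(b·c) = (1576 × 134) / (541 × 119) = 211184 / 64379 = 3.28032

3.28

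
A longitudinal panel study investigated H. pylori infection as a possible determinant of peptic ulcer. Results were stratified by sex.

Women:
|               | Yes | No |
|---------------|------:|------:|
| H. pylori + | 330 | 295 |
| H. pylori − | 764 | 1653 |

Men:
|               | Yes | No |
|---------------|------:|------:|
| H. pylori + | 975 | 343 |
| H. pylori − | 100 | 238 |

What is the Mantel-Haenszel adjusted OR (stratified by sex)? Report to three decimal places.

OR_MH = Σ(aᵢdᵢ/nᵢ) / Σ(bᵢcᵢ/nᵢ), where nᵢ is the stratum total.
Stratum 1 (Women): n = 3042; a·d/n = 330·1653/3042 = 179.3195; b·c/n = 295·764/3042 = 74.0894
Stratum 2 (Men): n = 1656; a·d/n = 975·238/1656 = 140.1268; b·c/n = 343·100/1656 = 20.7126
OR_MH = (179.3195 + 140.1268) / (74.0894 + 20.7126) = 319.4463 / 94.8020 = 3.36962

3.370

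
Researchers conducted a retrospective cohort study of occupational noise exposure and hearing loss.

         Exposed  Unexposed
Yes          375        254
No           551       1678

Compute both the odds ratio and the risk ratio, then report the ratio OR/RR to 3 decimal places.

Reading the table with exposure as columns: a = 375 (Exposed, case), b = 551 (Exposed, non-case), c = 254 (Unexposed, case), d = 1678.
OR = (375·1678)/(551·254) = 629250/139954 = 4.49612
Risk in exposed = 375/926 = 0.40497; risk in unexposed = 254/1932 = 0.13147; RR = 3.08030
OR/RR = 4.49612 / 3.08030 = 1.45963
The outcome is not rare, so the OR lies further from 1 than the RR.

1.460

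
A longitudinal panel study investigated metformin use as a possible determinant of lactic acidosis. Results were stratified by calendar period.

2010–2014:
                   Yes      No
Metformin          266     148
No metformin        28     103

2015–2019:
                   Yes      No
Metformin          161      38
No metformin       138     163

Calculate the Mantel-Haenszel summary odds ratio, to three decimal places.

5.680

OR_MH = Σ(aᵢdᵢ/nᵢ) / Σ(bᵢcᵢ/nᵢ), where nᵢ is the stratum total.
Stratum 1 (2010–2014): n = 545; a·d/n = 266·103/545 = 50.2716; b·c/n = 148·28/545 = 7.6037
Stratum 2 (2015–2019): n = 500; a·d/n = 161·163/500 = 52.4860; b·c/n = 38·138/500 = 10.4880
OR_MH = (50.2716 + 52.4860) / (7.6037 + 10.4880) = 102.7576 / 18.0917 = 5.67983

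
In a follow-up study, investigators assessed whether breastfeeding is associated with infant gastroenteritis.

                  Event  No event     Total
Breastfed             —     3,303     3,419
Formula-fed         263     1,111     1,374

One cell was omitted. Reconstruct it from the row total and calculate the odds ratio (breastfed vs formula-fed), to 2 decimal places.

0.15

The missing cell is in the exposed row: 3419 − 3303 = 116.
So a = 116, b = 3303, c = 263, d = 1111.
OR = (a·d)/(b·c) = (116 × 1111) / (3303 × 263) = 128876 / 868689 = 0.14836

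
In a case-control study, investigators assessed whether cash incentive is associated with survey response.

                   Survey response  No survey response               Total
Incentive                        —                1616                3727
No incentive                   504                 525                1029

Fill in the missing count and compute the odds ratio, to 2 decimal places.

The missing cell is in the exposed row: 3727 − 1616 = 2111.
So a = 2111, b = 1616, c = 504, d = 525.
OR = (a·d)/(b·c) = (2111 × 525) / (1616 × 504) = 1108275 / 814464 = 1.36074

1.36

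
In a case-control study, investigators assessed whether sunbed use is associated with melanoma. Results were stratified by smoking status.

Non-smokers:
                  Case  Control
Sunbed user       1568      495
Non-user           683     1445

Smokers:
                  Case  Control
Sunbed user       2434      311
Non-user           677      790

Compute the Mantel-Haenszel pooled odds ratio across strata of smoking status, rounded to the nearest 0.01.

7.63

OR_MH = Σ(aᵢdᵢ/nᵢ) / Σ(bᵢcᵢ/nᵢ), where nᵢ is the stratum total.
Stratum 1 (Non-smokers): n = 4191; a·d/n = 1568·1445/4191 = 540.6251; b·c/n = 495·683/4191 = 80.6693
Stratum 2 (Smokers): n = 4212; a·d/n = 2434·790/4212 = 456.5195; b·c/n = 311·677/4212 = 49.9874
OR_MH = (540.6251 + 456.5195) / (80.6693 + 49.9874) = 997.1446 / 130.6567 = 7.63179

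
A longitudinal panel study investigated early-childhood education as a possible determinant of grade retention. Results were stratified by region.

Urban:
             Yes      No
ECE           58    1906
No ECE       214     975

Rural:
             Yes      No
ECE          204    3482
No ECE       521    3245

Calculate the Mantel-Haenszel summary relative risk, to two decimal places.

0.32

RR_MH = Σ(aᵢ·n₀ᵢ/nᵢ) / Σ(cᵢ·n₁ᵢ/nᵢ), with n₁ᵢ = aᵢ+bᵢ (exposed), n₀ᵢ = cᵢ+dᵢ (unexposed), nᵢ = n₁ᵢ+n₀ᵢ.
Stratum 1 (Urban): n₁ = 1964, n₀ = 1189, n = 3153; a·n₀/n = 58·1189/3153 = 21.8719; c·n₁/n = 214·1964/3153 = 133.3003
Stratum 2 (Rural): n₁ = 3686, n₀ = 3766, n = 7452; a·n₀/n = 204·3766/7452 = 103.0950; c·n₁/n = 521·3686/7452 = 257.7034
RR_MH = (21.8719 + 103.0950) / (133.3003 + 257.7034) = 124.9669 / 391.0038 = 0.31961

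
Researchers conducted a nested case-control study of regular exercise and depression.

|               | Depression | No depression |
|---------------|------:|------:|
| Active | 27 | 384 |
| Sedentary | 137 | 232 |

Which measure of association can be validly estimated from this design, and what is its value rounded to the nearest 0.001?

Cells: a = 27, b = 384, c = 137, d = 232.
This is a nested case-control study: participants were sampled on outcome status, so risks in the source population cannot be estimated directly — relative risk is not valid here. The odds ratio is the appropriate measure.
OR = (a·d)/(b·c) = (27 × 232) / (384 × 137) = 6264 / 52608 = 0.11907

0.119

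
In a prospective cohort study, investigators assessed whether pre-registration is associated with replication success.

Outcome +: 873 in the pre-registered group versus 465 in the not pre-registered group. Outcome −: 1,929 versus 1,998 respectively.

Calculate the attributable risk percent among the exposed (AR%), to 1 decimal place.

From the description: a = 873, b = 1929, c = 465, d = 1998.
Risk in exposed = 873/2802 = 0.31156; risk in unexposed = 465/2463 = 0.18879.
RR = 0.31156/0.18879 = 1.65028
AR% = (RR − 1)/RR × 100 = (1.65028 − 1)/1.65028 × 100 = 39.4042%

39.4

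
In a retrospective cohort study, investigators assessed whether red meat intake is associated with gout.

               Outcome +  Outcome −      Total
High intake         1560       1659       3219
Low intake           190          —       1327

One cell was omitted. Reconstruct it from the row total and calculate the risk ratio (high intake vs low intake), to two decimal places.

The missing cell is in the unexposed row: 1327 − 190 = 1137.
So a = 1560, b = 1659, c = 190, d = 1137.
RR = [a/(a+b)] / [c/(c+d)] = (1560/3219) / (190/1327) = 0.48462/0.14318 = 3.38471

3.38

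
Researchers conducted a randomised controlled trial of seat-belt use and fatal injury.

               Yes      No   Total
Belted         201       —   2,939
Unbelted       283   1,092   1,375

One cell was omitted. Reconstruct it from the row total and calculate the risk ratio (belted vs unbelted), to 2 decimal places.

0.33

The missing cell is in the exposed row: 2939 − 201 = 2738.
So a = 201, b = 2738, c = 283, d = 1092.
RR = [a/(a+b)] / [c/(c+d)] = (201/2939) / (283/1375) = 0.06839/0.20582 = 0.33229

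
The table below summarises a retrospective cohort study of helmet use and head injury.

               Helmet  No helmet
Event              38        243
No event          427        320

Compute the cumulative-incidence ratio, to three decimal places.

Reading the table with exposure as columns: a = 38 (Helmet, case), b = 427 (Helmet, non-case), c = 243 (No helmet, case), d = 320.
Risk in exposed = 38/465 = 0.08172; risk in unexposed = 243/563 = 0.43162.
RR = 0.08172 / 0.43162 = 0.18934
The risk is 81% lower among the exposed than among the unexposed.

0.189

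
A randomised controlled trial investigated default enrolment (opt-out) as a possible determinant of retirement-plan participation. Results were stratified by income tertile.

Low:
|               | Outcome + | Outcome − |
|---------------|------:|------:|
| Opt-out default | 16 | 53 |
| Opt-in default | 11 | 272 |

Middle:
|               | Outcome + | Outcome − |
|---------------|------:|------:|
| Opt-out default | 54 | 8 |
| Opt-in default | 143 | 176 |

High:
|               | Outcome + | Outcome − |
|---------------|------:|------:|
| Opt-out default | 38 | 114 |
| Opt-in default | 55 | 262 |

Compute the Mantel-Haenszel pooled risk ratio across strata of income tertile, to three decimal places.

RR_MH = Σ(aᵢ·n₀ᵢ/nᵢ) / Σ(cᵢ·n₁ᵢ/nᵢ), with n₁ᵢ = aᵢ+bᵢ (exposed), n₀ᵢ = cᵢ+dᵢ (unexposed), nᵢ = n₁ᵢ+n₀ᵢ.
Stratum 1 (Low): n₁ = 69, n₀ = 283, n = 352; a·n₀/n = 16·283/352 = 12.8636; c·n₁/n = 11·69/352 = 2.1562
Stratum 2 (Middle): n₁ = 62, n₀ = 319, n = 381; a·n₀/n = 54·319/381 = 45.2126; c·n₁/n = 143·62/381 = 23.2703
Stratum 3 (High): n₁ = 152, n₀ = 317, n = 469; a·n₀/n = 38·317/469 = 25.6844; c·n₁/n = 55·152/469 = 17.8252
RR_MH = (12.8636 + 45.2126 + 25.6844) / (2.1562 + 23.2703 + 17.8252) = 83.7607 / 43.2518 = 1.93658

1.937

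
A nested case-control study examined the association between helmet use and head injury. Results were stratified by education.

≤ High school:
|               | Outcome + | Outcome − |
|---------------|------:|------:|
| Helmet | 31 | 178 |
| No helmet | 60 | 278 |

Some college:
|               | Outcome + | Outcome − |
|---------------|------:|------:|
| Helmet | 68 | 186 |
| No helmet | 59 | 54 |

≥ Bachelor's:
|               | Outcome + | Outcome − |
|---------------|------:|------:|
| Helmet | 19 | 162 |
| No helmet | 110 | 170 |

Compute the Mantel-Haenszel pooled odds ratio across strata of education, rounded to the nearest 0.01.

0.37

OR_MH = Σ(aᵢdᵢ/nᵢ) / Σ(bᵢcᵢ/nᵢ), where nᵢ is the stratum total.
Stratum 1 (≤ High school): n = 547; a·d/n = 31·278/547 = 15.7550; b·c/n = 178·60/547 = 19.5247
Stratum 2 (Some college): n = 367; a·d/n = 68·54/367 = 10.0054; b·c/n = 186·59/367 = 29.9019
Stratum 3 (≥ Bachelor's): n = 461; a·d/n = 19·170/461 = 7.0065; b·c/n = 162·110/461 = 38.6551
OR_MH = (15.7550 + 10.0054 + 7.0065) / (19.5247 + 29.9019 + 38.6551) = 32.7670 / 88.0817 = 0.37201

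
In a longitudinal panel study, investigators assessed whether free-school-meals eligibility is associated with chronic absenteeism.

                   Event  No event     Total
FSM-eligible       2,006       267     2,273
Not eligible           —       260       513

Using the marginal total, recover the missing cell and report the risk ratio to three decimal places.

1.789

The missing cell is in the unexposed row: 513 − 260 = 253.
So a = 2006, b = 267, c = 253, d = 260.
RR = [a/(a+b)] / [c/(c+d)] = (2006/2273) / (253/513) = 0.88253/0.49318 = 1.78949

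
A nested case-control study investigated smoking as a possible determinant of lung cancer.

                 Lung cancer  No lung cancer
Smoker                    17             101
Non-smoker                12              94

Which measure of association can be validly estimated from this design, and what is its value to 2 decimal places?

1.32

Cells: a = 17, b = 101, c = 12, d = 94.
This is a nested case-control study: participants were sampled on outcome status, so risks in the source population cannot be estimated directly — relative risk is not valid here. The odds ratio is the appropriate measure.
OR = (a·d)/(b·c) = (17 × 94) / (101 × 12) = 1598 / 1212 = 1.31848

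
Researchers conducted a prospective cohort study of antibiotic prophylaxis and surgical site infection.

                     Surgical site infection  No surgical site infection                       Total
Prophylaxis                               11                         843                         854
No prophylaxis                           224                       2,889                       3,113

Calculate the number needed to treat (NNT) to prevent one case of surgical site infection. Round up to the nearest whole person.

Risk in treated group = 11/854 = 0.01288; risk in control = 224/3113 = 0.07196.
Absolute risk reduction = 0.07196 − 0.01288 = 0.05908
NNT = 1 / ARR = 1 / 0.05908 = 16.927 → round up → 17

17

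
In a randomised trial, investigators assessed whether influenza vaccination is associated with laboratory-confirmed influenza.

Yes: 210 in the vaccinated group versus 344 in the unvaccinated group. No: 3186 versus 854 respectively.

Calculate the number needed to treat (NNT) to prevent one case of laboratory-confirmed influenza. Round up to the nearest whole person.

5

Risk in treated group = 210/3396 = 0.06184; risk in control = 344/1198 = 0.28715.
Absolute risk reduction = 0.28715 − 0.06184 = 0.22531
NNT = 1 / ARR = 1 / 0.22531 = 4.438 → round up → 5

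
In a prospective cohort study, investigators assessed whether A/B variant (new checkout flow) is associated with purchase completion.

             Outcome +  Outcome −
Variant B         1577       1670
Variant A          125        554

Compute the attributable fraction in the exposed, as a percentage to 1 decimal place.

Cells: a = 1577, b = 1670, c = 125, d = 554.
Risk in exposed = 1577/3247 = 0.48568; risk in unexposed = 125/679 = 0.18409.
RR = 0.48568/0.18409 = 2.63821
AR% = (RR − 1)/RR × 100 = (2.63821 − 1)/2.63821 × 100 = 62.0955%

62.1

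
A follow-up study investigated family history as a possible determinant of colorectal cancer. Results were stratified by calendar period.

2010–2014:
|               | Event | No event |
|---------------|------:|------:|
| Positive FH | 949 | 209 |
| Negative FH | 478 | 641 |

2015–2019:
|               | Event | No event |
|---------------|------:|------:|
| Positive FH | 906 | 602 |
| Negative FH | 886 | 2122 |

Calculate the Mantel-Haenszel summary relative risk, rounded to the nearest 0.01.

RR_MH = Σ(aᵢ·n₀ᵢ/nᵢ) / Σ(cᵢ·n₁ᵢ/nᵢ), with n₁ᵢ = aᵢ+bᵢ (exposed), n₀ᵢ = cᵢ+dᵢ (unexposed), nᵢ = n₁ᵢ+n₀ᵢ.
Stratum 1 (2010–2014): n₁ = 1158, n₀ = 1119, n = 2277; a·n₀/n = 949·1119/2277 = 466.3729; c·n₁/n = 478·1158/2277 = 243.0935
Stratum 2 (2015–2019): n₁ = 1508, n₀ = 3008, n = 4516; a·n₀/n = 906·3008/4516 = 603.4650; c·n₁/n = 886·1508/4516 = 295.8565
RR_MH = (466.3729 + 603.4650) / (243.0935 + 295.8565) = 1069.8379 / 538.9501 = 1.98504

1.99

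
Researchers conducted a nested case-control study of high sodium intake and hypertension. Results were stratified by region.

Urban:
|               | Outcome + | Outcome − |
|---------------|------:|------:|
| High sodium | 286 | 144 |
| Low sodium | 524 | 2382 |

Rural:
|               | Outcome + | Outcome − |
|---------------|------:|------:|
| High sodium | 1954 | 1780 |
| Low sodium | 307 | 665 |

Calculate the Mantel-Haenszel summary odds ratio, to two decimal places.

3.46

OR_MH = Σ(aᵢdᵢ/nᵢ) / Σ(bᵢcᵢ/nᵢ), where nᵢ is the stratum total.
Stratum 1 (Urban): n = 3336; a·d/n = 286·2382/3336 = 204.2122; b·c/n = 144·524/3336 = 22.6187
Stratum 2 (Rural): n = 4706; a·d/n = 1954·665/4706 = 276.1177; b·c/n = 1780·307/4706 = 116.1198
OR_MH = (204.2122 + 276.1177) / (22.6187 + 116.1198) = 480.3300 / 138.7386 = 3.46212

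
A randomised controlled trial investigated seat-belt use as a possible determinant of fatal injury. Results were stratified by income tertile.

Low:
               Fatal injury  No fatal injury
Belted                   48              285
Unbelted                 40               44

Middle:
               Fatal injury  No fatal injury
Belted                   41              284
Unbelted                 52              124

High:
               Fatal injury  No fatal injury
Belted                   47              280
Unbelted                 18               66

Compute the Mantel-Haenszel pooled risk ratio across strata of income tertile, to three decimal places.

0.421

RR_MH = Σ(aᵢ·n₀ᵢ/nᵢ) / Σ(cᵢ·n₁ᵢ/nᵢ), with n₁ᵢ = aᵢ+bᵢ (exposed), n₀ᵢ = cᵢ+dᵢ (unexposed), nᵢ = n₁ᵢ+n₀ᵢ.
Stratum 1 (Low): n₁ = 333, n₀ = 84, n = 417; a·n₀/n = 48·84/417 = 9.6691; c·n₁/n = 40·333/417 = 31.9424
Stratum 2 (Middle): n₁ = 325, n₀ = 176, n = 501; a·n₀/n = 41·176/501 = 14.4032; c·n₁/n = 52·325/501 = 33.7325
Stratum 3 (High): n₁ = 327, n₀ = 84, n = 411; a·n₀/n = 47·84/411 = 9.6058; c·n₁/n = 18·327/411 = 14.3212
RR_MH = (9.6691 + 14.4032 + 9.6058) / (31.9424 + 33.7325 + 14.3212) = 33.6781 / 79.9961 = 0.42100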